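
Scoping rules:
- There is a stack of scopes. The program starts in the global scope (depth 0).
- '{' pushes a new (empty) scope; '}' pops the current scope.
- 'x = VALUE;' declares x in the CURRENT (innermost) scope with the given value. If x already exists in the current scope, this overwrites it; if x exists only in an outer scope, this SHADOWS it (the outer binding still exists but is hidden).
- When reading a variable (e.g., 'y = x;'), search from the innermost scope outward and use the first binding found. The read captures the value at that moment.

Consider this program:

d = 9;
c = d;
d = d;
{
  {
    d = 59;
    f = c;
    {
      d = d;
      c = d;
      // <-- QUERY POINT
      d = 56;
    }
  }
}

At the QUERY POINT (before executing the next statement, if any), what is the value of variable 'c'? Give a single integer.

Step 1: declare d=9 at depth 0
Step 2: declare c=(read d)=9 at depth 0
Step 3: declare d=(read d)=9 at depth 0
Step 4: enter scope (depth=1)
Step 5: enter scope (depth=2)
Step 6: declare d=59 at depth 2
Step 7: declare f=(read c)=9 at depth 2
Step 8: enter scope (depth=3)
Step 9: declare d=(read d)=59 at depth 3
Step 10: declare c=(read d)=59 at depth 3
Visible at query point: c=59 d=59 f=9

Answer: 59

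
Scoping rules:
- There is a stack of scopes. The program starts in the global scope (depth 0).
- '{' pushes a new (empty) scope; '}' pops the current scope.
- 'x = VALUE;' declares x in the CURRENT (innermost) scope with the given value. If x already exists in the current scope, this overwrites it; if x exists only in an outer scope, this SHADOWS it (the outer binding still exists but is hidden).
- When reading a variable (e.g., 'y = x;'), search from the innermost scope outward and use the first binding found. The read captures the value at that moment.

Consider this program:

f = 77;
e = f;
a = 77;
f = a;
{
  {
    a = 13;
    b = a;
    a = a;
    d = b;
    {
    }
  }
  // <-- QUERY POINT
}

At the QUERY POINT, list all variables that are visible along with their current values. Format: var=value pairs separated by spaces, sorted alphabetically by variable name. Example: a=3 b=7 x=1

Step 1: declare f=77 at depth 0
Step 2: declare e=(read f)=77 at depth 0
Step 3: declare a=77 at depth 0
Step 4: declare f=(read a)=77 at depth 0
Step 5: enter scope (depth=1)
Step 6: enter scope (depth=2)
Step 7: declare a=13 at depth 2
Step 8: declare b=(read a)=13 at depth 2
Step 9: declare a=(read a)=13 at depth 2
Step 10: declare d=(read b)=13 at depth 2
Step 11: enter scope (depth=3)
Step 12: exit scope (depth=2)
Step 13: exit scope (depth=1)
Visible at query point: a=77 e=77 f=77

Answer: a=77 e=77 f=77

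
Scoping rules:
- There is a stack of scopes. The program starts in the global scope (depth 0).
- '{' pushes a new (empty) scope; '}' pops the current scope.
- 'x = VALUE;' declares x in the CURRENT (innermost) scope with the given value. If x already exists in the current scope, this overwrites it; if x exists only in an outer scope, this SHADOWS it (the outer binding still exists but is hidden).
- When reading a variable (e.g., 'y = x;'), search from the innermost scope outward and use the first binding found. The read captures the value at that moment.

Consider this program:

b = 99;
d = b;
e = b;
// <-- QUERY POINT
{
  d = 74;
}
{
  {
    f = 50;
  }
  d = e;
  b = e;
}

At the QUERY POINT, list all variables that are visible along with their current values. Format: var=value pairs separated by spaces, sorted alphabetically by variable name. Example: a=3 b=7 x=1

Answer: b=99 d=99 e=99

Derivation:
Step 1: declare b=99 at depth 0
Step 2: declare d=(read b)=99 at depth 0
Step 3: declare e=(read b)=99 at depth 0
Visible at query point: b=99 d=99 e=99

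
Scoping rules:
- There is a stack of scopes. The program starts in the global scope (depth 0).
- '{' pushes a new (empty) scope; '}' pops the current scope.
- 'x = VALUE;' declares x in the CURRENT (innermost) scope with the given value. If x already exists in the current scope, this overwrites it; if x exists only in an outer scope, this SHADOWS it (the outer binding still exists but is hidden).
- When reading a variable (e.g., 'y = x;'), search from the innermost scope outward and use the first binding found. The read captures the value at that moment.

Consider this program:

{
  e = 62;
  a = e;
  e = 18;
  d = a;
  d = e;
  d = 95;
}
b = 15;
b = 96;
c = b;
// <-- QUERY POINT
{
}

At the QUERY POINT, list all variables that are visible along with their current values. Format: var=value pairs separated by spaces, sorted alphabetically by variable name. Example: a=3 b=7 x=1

Answer: b=96 c=96

Derivation:
Step 1: enter scope (depth=1)
Step 2: declare e=62 at depth 1
Step 3: declare a=(read e)=62 at depth 1
Step 4: declare e=18 at depth 1
Step 5: declare d=(read a)=62 at depth 1
Step 6: declare d=(read e)=18 at depth 1
Step 7: declare d=95 at depth 1
Step 8: exit scope (depth=0)
Step 9: declare b=15 at depth 0
Step 10: declare b=96 at depth 0
Step 11: declare c=(read b)=96 at depth 0
Visible at query point: b=96 c=96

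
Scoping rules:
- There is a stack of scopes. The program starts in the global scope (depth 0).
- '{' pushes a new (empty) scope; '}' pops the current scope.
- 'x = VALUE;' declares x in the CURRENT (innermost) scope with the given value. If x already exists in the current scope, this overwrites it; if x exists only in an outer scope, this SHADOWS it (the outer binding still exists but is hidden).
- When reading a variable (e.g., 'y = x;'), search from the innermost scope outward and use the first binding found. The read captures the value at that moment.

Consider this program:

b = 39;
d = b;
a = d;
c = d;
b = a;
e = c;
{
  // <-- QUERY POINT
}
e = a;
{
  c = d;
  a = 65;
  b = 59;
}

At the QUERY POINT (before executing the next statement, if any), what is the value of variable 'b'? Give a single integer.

Answer: 39

Derivation:
Step 1: declare b=39 at depth 0
Step 2: declare d=(read b)=39 at depth 0
Step 3: declare a=(read d)=39 at depth 0
Step 4: declare c=(read d)=39 at depth 0
Step 5: declare b=(read a)=39 at depth 0
Step 6: declare e=(read c)=39 at depth 0
Step 7: enter scope (depth=1)
Visible at query point: a=39 b=39 c=39 d=39 e=39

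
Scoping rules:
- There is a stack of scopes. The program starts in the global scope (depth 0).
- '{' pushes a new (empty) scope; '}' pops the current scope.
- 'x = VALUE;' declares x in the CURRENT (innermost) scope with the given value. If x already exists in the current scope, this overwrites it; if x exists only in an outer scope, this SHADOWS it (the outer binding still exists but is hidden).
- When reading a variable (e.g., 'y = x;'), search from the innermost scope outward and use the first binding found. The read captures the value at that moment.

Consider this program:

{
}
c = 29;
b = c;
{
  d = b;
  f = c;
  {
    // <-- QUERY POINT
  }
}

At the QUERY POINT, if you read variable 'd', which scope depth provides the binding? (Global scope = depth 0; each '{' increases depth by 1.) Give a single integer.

Step 1: enter scope (depth=1)
Step 2: exit scope (depth=0)
Step 3: declare c=29 at depth 0
Step 4: declare b=(read c)=29 at depth 0
Step 5: enter scope (depth=1)
Step 6: declare d=(read b)=29 at depth 1
Step 7: declare f=(read c)=29 at depth 1
Step 8: enter scope (depth=2)
Visible at query point: b=29 c=29 d=29 f=29

Answer: 1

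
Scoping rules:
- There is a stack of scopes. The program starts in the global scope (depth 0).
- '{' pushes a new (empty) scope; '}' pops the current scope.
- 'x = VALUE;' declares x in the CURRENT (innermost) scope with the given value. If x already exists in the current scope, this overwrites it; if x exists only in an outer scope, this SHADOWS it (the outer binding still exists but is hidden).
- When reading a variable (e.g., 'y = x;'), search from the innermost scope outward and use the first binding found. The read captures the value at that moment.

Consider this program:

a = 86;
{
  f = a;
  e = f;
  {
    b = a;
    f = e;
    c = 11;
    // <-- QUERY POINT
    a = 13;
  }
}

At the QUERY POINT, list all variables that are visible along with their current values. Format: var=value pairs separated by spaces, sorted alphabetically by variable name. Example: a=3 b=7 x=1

Step 1: declare a=86 at depth 0
Step 2: enter scope (depth=1)
Step 3: declare f=(read a)=86 at depth 1
Step 4: declare e=(read f)=86 at depth 1
Step 5: enter scope (depth=2)
Step 6: declare b=(read a)=86 at depth 2
Step 7: declare f=(read e)=86 at depth 2
Step 8: declare c=11 at depth 2
Visible at query point: a=86 b=86 c=11 e=86 f=86

Answer: a=86 b=86 c=11 e=86 f=86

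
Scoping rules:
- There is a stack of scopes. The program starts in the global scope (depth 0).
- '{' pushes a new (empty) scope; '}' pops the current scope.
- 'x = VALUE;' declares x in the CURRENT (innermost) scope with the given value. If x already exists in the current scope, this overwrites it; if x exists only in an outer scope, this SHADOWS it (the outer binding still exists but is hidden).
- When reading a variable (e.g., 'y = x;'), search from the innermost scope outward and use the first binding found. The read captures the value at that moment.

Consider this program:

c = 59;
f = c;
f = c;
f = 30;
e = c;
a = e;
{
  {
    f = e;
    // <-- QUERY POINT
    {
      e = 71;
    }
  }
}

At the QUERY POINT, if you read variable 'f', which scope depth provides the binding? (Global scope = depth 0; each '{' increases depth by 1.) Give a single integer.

Answer: 2

Derivation:
Step 1: declare c=59 at depth 0
Step 2: declare f=(read c)=59 at depth 0
Step 3: declare f=(read c)=59 at depth 0
Step 4: declare f=30 at depth 0
Step 5: declare e=(read c)=59 at depth 0
Step 6: declare a=(read e)=59 at depth 0
Step 7: enter scope (depth=1)
Step 8: enter scope (depth=2)
Step 9: declare f=(read e)=59 at depth 2
Visible at query point: a=59 c=59 e=59 f=59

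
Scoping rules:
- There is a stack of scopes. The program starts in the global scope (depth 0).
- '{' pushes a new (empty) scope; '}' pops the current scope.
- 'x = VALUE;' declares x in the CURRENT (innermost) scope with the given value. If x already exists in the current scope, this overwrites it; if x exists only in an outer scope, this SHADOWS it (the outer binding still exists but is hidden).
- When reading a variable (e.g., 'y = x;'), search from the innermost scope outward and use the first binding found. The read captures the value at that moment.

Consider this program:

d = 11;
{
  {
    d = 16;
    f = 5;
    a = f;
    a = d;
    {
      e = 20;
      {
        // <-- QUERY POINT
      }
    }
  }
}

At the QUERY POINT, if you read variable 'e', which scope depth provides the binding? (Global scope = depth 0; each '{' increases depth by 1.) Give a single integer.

Step 1: declare d=11 at depth 0
Step 2: enter scope (depth=1)
Step 3: enter scope (depth=2)
Step 4: declare d=16 at depth 2
Step 5: declare f=5 at depth 2
Step 6: declare a=(read f)=5 at depth 2
Step 7: declare a=(read d)=16 at depth 2
Step 8: enter scope (depth=3)
Step 9: declare e=20 at depth 3
Step 10: enter scope (depth=4)
Visible at query point: a=16 d=16 e=20 f=5

Answer: 3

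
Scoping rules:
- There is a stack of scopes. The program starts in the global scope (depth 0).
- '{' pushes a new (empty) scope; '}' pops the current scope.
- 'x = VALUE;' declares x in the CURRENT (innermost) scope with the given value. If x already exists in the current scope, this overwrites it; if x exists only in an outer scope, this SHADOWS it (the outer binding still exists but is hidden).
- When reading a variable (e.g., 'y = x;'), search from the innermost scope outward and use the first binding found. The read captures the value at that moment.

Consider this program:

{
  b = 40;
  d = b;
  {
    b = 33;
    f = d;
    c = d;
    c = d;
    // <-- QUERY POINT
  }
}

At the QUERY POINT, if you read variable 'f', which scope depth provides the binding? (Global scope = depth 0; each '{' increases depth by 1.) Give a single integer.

Step 1: enter scope (depth=1)
Step 2: declare b=40 at depth 1
Step 3: declare d=(read b)=40 at depth 1
Step 4: enter scope (depth=2)
Step 5: declare b=33 at depth 2
Step 6: declare f=(read d)=40 at depth 2
Step 7: declare c=(read d)=40 at depth 2
Step 8: declare c=(read d)=40 at depth 2
Visible at query point: b=33 c=40 d=40 f=40

Answer: 2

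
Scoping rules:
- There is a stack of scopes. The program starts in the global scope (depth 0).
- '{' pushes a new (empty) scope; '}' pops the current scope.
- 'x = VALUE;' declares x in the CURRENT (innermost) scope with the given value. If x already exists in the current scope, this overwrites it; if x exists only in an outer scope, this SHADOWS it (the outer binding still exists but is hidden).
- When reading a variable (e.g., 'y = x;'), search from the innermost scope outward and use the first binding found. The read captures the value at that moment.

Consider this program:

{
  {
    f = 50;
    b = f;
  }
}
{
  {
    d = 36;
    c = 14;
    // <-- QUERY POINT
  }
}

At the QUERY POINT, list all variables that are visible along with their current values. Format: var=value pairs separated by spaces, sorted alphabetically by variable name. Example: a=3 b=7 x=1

Step 1: enter scope (depth=1)
Step 2: enter scope (depth=2)
Step 3: declare f=50 at depth 2
Step 4: declare b=(read f)=50 at depth 2
Step 5: exit scope (depth=1)
Step 6: exit scope (depth=0)
Step 7: enter scope (depth=1)
Step 8: enter scope (depth=2)
Step 9: declare d=36 at depth 2
Step 10: declare c=14 at depth 2
Visible at query point: c=14 d=36

Answer: c=14 d=36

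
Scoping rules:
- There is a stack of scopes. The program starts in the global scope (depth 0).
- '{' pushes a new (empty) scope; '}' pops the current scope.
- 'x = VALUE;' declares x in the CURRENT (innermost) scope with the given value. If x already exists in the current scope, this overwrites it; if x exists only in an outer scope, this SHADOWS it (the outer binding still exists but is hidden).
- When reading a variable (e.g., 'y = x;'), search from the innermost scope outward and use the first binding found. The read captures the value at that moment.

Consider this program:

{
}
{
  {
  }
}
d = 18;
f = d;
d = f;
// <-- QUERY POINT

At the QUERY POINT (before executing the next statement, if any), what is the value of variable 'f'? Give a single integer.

Answer: 18

Derivation:
Step 1: enter scope (depth=1)
Step 2: exit scope (depth=0)
Step 3: enter scope (depth=1)
Step 4: enter scope (depth=2)
Step 5: exit scope (depth=1)
Step 6: exit scope (depth=0)
Step 7: declare d=18 at depth 0
Step 8: declare f=(read d)=18 at depth 0
Step 9: declare d=(read f)=18 at depth 0
Visible at query point: d=18 f=18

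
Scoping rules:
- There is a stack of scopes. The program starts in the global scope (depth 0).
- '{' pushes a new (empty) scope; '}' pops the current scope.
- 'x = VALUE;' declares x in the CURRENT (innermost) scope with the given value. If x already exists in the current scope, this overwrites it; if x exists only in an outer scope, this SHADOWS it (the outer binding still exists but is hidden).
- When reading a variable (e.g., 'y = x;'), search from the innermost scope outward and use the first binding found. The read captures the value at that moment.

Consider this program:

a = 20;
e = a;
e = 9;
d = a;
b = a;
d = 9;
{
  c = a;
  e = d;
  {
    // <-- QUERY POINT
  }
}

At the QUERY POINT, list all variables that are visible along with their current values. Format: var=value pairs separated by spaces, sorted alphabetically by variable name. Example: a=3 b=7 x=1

Step 1: declare a=20 at depth 0
Step 2: declare e=(read a)=20 at depth 0
Step 3: declare e=9 at depth 0
Step 4: declare d=(read a)=20 at depth 0
Step 5: declare b=(read a)=20 at depth 0
Step 6: declare d=9 at depth 0
Step 7: enter scope (depth=1)
Step 8: declare c=(read a)=20 at depth 1
Step 9: declare e=(read d)=9 at depth 1
Step 10: enter scope (depth=2)
Visible at query point: a=20 b=20 c=20 d=9 e=9

Answer: a=20 b=20 c=20 d=9 e=9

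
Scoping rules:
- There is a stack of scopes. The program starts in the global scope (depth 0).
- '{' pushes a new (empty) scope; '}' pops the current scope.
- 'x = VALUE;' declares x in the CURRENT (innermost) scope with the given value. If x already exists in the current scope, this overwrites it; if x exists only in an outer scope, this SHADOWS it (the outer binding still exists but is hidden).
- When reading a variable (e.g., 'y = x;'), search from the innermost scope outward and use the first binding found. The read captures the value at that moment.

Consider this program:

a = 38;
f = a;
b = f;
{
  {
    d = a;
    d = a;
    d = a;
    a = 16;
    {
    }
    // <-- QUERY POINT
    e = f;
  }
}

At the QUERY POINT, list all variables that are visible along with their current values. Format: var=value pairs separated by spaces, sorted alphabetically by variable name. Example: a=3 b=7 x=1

Answer: a=16 b=38 d=38 f=38

Derivation:
Step 1: declare a=38 at depth 0
Step 2: declare f=(read a)=38 at depth 0
Step 3: declare b=(read f)=38 at depth 0
Step 4: enter scope (depth=1)
Step 5: enter scope (depth=2)
Step 6: declare d=(read a)=38 at depth 2
Step 7: declare d=(read a)=38 at depth 2
Step 8: declare d=(read a)=38 at depth 2
Step 9: declare a=16 at depth 2
Step 10: enter scope (depth=3)
Step 11: exit scope (depth=2)
Visible at query point: a=16 b=38 d=38 f=38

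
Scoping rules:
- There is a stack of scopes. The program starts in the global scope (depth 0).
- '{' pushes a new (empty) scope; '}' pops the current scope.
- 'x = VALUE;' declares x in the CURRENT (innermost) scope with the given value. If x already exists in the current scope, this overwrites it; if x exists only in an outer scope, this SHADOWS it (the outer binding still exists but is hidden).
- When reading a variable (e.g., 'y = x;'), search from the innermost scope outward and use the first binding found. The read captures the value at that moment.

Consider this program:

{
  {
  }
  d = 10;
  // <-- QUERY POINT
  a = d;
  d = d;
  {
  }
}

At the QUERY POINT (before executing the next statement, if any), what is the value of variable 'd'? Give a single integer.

Step 1: enter scope (depth=1)
Step 2: enter scope (depth=2)
Step 3: exit scope (depth=1)
Step 4: declare d=10 at depth 1
Visible at query point: d=10

Answer: 10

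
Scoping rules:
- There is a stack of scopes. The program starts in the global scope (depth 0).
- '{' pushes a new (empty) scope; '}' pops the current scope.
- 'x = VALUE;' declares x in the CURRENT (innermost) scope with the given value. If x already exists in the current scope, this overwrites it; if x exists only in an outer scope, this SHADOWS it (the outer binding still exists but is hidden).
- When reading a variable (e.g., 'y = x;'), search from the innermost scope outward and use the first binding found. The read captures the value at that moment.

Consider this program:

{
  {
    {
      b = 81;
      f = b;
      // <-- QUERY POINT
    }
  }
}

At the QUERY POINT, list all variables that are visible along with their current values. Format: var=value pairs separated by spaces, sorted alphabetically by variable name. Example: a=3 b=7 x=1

Answer: b=81 f=81

Derivation:
Step 1: enter scope (depth=1)
Step 2: enter scope (depth=2)
Step 3: enter scope (depth=3)
Step 4: declare b=81 at depth 3
Step 5: declare f=(read b)=81 at depth 3
Visible at query point: b=81 f=81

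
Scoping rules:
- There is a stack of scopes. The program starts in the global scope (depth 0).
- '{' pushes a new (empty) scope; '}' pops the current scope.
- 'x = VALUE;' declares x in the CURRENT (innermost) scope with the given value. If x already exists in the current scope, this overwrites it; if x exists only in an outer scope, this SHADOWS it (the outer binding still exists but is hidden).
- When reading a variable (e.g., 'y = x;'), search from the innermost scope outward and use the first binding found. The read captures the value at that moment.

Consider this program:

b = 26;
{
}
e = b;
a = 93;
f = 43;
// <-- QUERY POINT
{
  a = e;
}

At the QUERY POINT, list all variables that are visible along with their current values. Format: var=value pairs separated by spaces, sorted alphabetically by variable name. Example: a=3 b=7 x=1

Answer: a=93 b=26 e=26 f=43

Derivation:
Step 1: declare b=26 at depth 0
Step 2: enter scope (depth=1)
Step 3: exit scope (depth=0)
Step 4: declare e=(read b)=26 at depth 0
Step 5: declare a=93 at depth 0
Step 6: declare f=43 at depth 0
Visible at query point: a=93 b=26 e=26 f=43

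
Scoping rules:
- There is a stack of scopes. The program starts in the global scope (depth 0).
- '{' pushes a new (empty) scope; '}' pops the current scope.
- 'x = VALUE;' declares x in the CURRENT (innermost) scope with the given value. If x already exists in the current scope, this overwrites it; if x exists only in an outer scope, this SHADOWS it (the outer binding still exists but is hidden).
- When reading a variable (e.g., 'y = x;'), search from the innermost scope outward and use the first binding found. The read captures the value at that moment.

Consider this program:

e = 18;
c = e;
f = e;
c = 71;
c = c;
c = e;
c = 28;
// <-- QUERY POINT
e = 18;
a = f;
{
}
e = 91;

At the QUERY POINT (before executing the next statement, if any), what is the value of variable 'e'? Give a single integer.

Step 1: declare e=18 at depth 0
Step 2: declare c=(read e)=18 at depth 0
Step 3: declare f=(read e)=18 at depth 0
Step 4: declare c=71 at depth 0
Step 5: declare c=(read c)=71 at depth 0
Step 6: declare c=(read e)=18 at depth 0
Step 7: declare c=28 at depth 0
Visible at query point: c=28 e=18 f=18

Answer: 18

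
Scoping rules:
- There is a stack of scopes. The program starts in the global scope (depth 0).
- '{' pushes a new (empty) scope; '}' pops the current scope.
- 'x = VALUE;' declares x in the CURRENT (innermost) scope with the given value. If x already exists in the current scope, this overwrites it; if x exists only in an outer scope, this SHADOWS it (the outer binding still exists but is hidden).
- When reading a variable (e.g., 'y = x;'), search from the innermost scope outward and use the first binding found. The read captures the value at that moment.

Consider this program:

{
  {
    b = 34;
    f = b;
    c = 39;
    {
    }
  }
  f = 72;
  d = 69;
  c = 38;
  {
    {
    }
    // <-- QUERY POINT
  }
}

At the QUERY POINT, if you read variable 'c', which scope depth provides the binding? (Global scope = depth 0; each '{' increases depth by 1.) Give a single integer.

Answer: 1

Derivation:
Step 1: enter scope (depth=1)
Step 2: enter scope (depth=2)
Step 3: declare b=34 at depth 2
Step 4: declare f=(read b)=34 at depth 2
Step 5: declare c=39 at depth 2
Step 6: enter scope (depth=3)
Step 7: exit scope (depth=2)
Step 8: exit scope (depth=1)
Step 9: declare f=72 at depth 1
Step 10: declare d=69 at depth 1
Step 11: declare c=38 at depth 1
Step 12: enter scope (depth=2)
Step 13: enter scope (depth=3)
Step 14: exit scope (depth=2)
Visible at query point: c=38 d=69 f=72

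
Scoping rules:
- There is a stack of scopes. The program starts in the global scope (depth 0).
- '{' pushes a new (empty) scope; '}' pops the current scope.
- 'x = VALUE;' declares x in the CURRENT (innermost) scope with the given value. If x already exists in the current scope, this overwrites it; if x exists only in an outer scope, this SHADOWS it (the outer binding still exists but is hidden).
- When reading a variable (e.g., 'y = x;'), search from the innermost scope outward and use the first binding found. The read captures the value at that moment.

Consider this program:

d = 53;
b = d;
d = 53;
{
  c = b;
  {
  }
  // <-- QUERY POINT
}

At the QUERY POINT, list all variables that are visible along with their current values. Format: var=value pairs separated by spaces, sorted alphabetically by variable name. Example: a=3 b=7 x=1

Step 1: declare d=53 at depth 0
Step 2: declare b=(read d)=53 at depth 0
Step 3: declare d=53 at depth 0
Step 4: enter scope (depth=1)
Step 5: declare c=(read b)=53 at depth 1
Step 6: enter scope (depth=2)
Step 7: exit scope (depth=1)
Visible at query point: b=53 c=53 d=53

Answer: b=53 c=53 d=53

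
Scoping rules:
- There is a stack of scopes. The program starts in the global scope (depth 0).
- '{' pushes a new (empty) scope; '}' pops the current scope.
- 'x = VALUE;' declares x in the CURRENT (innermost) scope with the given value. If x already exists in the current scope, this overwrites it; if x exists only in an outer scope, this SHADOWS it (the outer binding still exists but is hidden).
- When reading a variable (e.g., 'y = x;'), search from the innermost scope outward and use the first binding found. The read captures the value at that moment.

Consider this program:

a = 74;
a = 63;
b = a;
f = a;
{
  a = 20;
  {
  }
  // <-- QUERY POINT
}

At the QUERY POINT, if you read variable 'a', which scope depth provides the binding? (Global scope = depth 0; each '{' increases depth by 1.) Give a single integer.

Answer: 1

Derivation:
Step 1: declare a=74 at depth 0
Step 2: declare a=63 at depth 0
Step 3: declare b=(read a)=63 at depth 0
Step 4: declare f=(read a)=63 at depth 0
Step 5: enter scope (depth=1)
Step 6: declare a=20 at depth 1
Step 7: enter scope (depth=2)
Step 8: exit scope (depth=1)
Visible at query point: a=20 b=63 f=63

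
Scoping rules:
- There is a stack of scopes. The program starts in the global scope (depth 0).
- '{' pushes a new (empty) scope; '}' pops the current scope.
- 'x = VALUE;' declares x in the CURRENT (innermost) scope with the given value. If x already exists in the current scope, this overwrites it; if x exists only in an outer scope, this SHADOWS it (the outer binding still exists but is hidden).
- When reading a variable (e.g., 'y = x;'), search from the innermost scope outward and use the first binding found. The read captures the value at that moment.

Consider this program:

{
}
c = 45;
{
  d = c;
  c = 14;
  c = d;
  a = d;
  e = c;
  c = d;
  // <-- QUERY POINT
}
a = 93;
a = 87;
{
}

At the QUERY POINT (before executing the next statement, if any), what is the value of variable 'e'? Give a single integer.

Step 1: enter scope (depth=1)
Step 2: exit scope (depth=0)
Step 3: declare c=45 at depth 0
Step 4: enter scope (depth=1)
Step 5: declare d=(read c)=45 at depth 1
Step 6: declare c=14 at depth 1
Step 7: declare c=(read d)=45 at depth 1
Step 8: declare a=(read d)=45 at depth 1
Step 9: declare e=(read c)=45 at depth 1
Step 10: declare c=(read d)=45 at depth 1
Visible at query point: a=45 c=45 d=45 e=45

Answer: 45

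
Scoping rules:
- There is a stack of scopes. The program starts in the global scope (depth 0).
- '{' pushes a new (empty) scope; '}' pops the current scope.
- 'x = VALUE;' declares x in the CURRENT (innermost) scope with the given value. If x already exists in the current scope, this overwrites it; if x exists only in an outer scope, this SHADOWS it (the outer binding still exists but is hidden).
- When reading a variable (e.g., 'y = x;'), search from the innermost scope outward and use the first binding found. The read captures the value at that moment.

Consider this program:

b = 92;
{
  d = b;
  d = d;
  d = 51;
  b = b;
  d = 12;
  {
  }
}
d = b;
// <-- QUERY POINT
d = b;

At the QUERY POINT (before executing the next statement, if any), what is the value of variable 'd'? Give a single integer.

Answer: 92

Derivation:
Step 1: declare b=92 at depth 0
Step 2: enter scope (depth=1)
Step 3: declare d=(read b)=92 at depth 1
Step 4: declare d=(read d)=92 at depth 1
Step 5: declare d=51 at depth 1
Step 6: declare b=(read b)=92 at depth 1
Step 7: declare d=12 at depth 1
Step 8: enter scope (depth=2)
Step 9: exit scope (depth=1)
Step 10: exit scope (depth=0)
Step 11: declare d=(read b)=92 at depth 0
Visible at query point: b=92 d=92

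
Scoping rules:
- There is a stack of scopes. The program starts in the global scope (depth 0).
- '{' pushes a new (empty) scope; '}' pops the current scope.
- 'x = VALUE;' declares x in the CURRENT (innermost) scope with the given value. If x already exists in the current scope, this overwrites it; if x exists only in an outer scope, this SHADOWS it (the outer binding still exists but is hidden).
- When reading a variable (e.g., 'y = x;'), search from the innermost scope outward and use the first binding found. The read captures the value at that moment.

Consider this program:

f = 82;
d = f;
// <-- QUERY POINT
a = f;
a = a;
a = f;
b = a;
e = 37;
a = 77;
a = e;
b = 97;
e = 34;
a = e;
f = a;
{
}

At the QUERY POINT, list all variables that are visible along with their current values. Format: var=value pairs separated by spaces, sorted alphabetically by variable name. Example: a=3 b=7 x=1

Step 1: declare f=82 at depth 0
Step 2: declare d=(read f)=82 at depth 0
Visible at query point: d=82 f=82

Answer: d=82 f=82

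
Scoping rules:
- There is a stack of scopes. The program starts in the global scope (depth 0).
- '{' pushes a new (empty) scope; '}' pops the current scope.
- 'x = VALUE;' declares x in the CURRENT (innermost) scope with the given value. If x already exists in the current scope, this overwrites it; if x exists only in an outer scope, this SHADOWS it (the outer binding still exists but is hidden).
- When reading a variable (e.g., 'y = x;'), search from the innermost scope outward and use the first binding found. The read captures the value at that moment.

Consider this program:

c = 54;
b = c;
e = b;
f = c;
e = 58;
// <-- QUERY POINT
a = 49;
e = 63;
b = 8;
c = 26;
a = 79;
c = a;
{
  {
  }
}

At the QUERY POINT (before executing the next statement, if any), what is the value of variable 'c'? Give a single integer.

Step 1: declare c=54 at depth 0
Step 2: declare b=(read c)=54 at depth 0
Step 3: declare e=(read b)=54 at depth 0
Step 4: declare f=(read c)=54 at depth 0
Step 5: declare e=58 at depth 0
Visible at query point: b=54 c=54 e=58 f=54

Answer: 54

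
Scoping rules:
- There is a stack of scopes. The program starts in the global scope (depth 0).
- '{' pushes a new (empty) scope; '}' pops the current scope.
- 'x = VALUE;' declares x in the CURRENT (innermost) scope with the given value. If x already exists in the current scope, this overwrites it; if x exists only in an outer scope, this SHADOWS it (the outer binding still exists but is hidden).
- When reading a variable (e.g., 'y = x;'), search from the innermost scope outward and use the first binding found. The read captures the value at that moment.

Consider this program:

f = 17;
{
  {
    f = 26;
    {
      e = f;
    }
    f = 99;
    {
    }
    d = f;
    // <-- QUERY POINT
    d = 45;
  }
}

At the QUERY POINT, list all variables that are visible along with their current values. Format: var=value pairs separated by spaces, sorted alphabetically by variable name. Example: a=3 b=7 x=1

Step 1: declare f=17 at depth 0
Step 2: enter scope (depth=1)
Step 3: enter scope (depth=2)
Step 4: declare f=26 at depth 2
Step 5: enter scope (depth=3)
Step 6: declare e=(read f)=26 at depth 3
Step 7: exit scope (depth=2)
Step 8: declare f=99 at depth 2
Step 9: enter scope (depth=3)
Step 10: exit scope (depth=2)
Step 11: declare d=(read f)=99 at depth 2
Visible at query point: d=99 f=99

Answer: d=99 f=99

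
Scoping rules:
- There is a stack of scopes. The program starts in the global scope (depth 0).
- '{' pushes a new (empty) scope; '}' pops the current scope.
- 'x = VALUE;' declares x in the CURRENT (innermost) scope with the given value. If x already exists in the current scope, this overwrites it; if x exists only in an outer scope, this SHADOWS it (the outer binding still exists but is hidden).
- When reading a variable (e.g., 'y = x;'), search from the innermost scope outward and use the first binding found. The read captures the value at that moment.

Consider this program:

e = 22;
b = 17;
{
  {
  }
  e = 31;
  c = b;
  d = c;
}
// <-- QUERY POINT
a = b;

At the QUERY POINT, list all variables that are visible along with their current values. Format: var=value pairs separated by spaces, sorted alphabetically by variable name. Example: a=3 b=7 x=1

Answer: b=17 e=22

Derivation:
Step 1: declare e=22 at depth 0
Step 2: declare b=17 at depth 0
Step 3: enter scope (depth=1)
Step 4: enter scope (depth=2)
Step 5: exit scope (depth=1)
Step 6: declare e=31 at depth 1
Step 7: declare c=(read b)=17 at depth 1
Step 8: declare d=(read c)=17 at depth 1
Step 9: exit scope (depth=0)
Visible at query point: b=17 e=22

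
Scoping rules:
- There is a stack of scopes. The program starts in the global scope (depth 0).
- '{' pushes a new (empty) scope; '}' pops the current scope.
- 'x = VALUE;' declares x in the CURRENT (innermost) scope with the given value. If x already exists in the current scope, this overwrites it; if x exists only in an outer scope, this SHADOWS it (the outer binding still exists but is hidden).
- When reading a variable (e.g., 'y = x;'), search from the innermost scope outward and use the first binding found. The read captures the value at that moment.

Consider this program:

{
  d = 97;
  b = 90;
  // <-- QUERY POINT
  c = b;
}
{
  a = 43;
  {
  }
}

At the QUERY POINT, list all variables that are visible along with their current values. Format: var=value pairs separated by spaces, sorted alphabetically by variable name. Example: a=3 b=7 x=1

Answer: b=90 d=97

Derivation:
Step 1: enter scope (depth=1)
Step 2: declare d=97 at depth 1
Step 3: declare b=90 at depth 1
Visible at query point: b=90 d=97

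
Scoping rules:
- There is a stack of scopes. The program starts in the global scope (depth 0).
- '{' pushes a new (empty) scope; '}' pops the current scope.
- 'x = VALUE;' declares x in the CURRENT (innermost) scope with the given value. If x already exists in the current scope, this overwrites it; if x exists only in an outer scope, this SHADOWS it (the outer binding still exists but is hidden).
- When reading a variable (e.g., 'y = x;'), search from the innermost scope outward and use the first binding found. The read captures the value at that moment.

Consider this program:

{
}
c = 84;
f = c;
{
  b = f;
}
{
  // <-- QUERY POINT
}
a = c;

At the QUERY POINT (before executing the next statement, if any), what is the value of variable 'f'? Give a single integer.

Step 1: enter scope (depth=1)
Step 2: exit scope (depth=0)
Step 3: declare c=84 at depth 0
Step 4: declare f=(read c)=84 at depth 0
Step 5: enter scope (depth=1)
Step 6: declare b=(read f)=84 at depth 1
Step 7: exit scope (depth=0)
Step 8: enter scope (depth=1)
Visible at query point: c=84 f=84

Answer: 84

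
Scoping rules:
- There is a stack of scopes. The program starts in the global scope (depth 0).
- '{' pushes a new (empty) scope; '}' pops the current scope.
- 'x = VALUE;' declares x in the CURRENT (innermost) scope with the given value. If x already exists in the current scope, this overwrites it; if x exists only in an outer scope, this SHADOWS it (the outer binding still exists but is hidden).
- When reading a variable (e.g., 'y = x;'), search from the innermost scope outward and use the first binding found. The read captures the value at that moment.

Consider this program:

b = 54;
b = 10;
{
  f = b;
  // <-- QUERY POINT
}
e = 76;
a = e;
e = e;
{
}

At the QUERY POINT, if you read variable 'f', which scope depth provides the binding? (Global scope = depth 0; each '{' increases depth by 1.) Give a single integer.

Step 1: declare b=54 at depth 0
Step 2: declare b=10 at depth 0
Step 3: enter scope (depth=1)
Step 4: declare f=(read b)=10 at depth 1
Visible at query point: b=10 f=10

Answer: 1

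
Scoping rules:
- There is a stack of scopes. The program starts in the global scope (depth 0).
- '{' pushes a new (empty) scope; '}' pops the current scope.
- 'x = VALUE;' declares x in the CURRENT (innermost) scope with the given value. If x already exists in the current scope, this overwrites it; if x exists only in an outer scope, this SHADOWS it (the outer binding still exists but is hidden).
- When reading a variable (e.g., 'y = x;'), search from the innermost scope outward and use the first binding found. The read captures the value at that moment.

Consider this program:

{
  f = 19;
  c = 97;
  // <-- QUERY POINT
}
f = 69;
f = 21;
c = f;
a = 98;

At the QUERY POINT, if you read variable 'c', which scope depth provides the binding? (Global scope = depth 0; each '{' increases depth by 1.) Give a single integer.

Step 1: enter scope (depth=1)
Step 2: declare f=19 at depth 1
Step 3: declare c=97 at depth 1
Visible at query point: c=97 f=19

Answer: 1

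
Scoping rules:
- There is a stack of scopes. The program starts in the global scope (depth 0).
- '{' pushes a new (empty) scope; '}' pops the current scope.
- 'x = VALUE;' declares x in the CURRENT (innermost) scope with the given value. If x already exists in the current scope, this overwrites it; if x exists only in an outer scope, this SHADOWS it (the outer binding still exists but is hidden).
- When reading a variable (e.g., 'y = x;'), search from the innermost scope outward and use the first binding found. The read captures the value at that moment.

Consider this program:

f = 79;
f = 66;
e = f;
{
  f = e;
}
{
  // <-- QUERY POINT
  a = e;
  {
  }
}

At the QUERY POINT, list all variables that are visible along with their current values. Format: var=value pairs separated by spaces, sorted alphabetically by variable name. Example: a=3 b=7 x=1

Step 1: declare f=79 at depth 0
Step 2: declare f=66 at depth 0
Step 3: declare e=(read f)=66 at depth 0
Step 4: enter scope (depth=1)
Step 5: declare f=(read e)=66 at depth 1
Step 6: exit scope (depth=0)
Step 7: enter scope (depth=1)
Visible at query point: e=66 f=66

Answer: e=66 f=66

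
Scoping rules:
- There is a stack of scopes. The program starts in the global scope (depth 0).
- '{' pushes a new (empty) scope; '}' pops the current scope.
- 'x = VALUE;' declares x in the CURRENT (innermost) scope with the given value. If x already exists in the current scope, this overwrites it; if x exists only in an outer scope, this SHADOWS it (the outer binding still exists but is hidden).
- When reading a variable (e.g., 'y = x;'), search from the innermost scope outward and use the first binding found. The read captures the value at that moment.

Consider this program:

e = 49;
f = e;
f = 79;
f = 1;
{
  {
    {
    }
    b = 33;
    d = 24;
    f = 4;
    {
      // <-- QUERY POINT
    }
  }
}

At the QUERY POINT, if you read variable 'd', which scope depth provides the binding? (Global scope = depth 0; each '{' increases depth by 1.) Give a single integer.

Answer: 2

Derivation:
Step 1: declare e=49 at depth 0
Step 2: declare f=(read e)=49 at depth 0
Step 3: declare f=79 at depth 0
Step 4: declare f=1 at depth 0
Step 5: enter scope (depth=1)
Step 6: enter scope (depth=2)
Step 7: enter scope (depth=3)
Step 8: exit scope (depth=2)
Step 9: declare b=33 at depth 2
Step 10: declare d=24 at depth 2
Step 11: declare f=4 at depth 2
Step 12: enter scope (depth=3)
Visible at query point: b=33 d=24 e=49 f=4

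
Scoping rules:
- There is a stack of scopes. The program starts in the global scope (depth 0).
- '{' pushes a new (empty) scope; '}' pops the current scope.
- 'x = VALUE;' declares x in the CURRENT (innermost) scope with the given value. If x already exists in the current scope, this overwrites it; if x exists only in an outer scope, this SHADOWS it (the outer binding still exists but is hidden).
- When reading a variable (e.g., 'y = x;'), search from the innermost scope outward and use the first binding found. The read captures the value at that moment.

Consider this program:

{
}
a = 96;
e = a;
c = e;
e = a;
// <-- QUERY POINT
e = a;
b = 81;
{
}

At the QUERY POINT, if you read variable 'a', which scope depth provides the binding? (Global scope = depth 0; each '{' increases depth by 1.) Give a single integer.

Step 1: enter scope (depth=1)
Step 2: exit scope (depth=0)
Step 3: declare a=96 at depth 0
Step 4: declare e=(read a)=96 at depth 0
Step 5: declare c=(read e)=96 at depth 0
Step 6: declare e=(read a)=96 at depth 0
Visible at query point: a=96 c=96 e=96

Answer: 0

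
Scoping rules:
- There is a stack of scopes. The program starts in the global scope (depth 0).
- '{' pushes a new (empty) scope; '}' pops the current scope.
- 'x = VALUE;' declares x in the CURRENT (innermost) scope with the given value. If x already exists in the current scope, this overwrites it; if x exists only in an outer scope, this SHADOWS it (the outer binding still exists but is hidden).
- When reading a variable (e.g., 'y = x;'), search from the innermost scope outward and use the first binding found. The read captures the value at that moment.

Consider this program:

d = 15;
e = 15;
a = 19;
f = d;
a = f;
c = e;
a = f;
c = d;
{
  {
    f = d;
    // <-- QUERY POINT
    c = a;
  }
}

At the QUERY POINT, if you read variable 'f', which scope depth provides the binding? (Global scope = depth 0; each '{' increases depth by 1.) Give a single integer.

Step 1: declare d=15 at depth 0
Step 2: declare e=15 at depth 0
Step 3: declare a=19 at depth 0
Step 4: declare f=(read d)=15 at depth 0
Step 5: declare a=(read f)=15 at depth 0
Step 6: declare c=(read e)=15 at depth 0
Step 7: declare a=(read f)=15 at depth 0
Step 8: declare c=(read d)=15 at depth 0
Step 9: enter scope (depth=1)
Step 10: enter scope (depth=2)
Step 11: declare f=(read d)=15 at depth 2
Visible at query point: a=15 c=15 d=15 e=15 f=15

Answer: 2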